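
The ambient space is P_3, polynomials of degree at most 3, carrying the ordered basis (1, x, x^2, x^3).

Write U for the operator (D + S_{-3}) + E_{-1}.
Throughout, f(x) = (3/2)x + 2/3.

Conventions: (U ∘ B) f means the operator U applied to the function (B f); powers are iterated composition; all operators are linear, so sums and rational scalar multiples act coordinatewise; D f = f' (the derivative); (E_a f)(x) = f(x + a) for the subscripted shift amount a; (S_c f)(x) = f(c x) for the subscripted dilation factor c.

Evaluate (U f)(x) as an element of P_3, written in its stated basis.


g(x) = -3x + 4/3

D f = 3/2
S_{-3} f = -(9/2)x + 2/3
(D + S_{-3}) f = -(9/2)x + 13/6
E_{-1} f = (3/2)x - 5/6
((D + S_{-3}) + E_{-1}) f = -3x + 4/3


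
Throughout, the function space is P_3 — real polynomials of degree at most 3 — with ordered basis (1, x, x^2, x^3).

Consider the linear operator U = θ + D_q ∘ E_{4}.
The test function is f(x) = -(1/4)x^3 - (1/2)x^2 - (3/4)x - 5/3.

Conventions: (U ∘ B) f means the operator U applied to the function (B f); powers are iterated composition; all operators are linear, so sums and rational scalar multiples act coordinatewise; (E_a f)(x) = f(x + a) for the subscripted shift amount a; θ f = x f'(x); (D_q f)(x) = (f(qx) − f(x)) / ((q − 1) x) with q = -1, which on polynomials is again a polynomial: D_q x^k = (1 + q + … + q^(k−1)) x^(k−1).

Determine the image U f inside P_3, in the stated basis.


θ f = -(3/4)x^3 - x^2 - (3/4)x
E_{4} f = -(1/4)x^3 - (7/2)x^2 - (67/4)x - 86/3
D_q E_{4} f = -(1/4)x^2 - 67/4
(θ + D_q ∘ E_{4}) f = -(3/4)x^3 - (5/4)x^2 - (3/4)x - 67/4

g(x) = -(3/4)x^3 - (5/4)x^2 - (3/4)x - 67/4


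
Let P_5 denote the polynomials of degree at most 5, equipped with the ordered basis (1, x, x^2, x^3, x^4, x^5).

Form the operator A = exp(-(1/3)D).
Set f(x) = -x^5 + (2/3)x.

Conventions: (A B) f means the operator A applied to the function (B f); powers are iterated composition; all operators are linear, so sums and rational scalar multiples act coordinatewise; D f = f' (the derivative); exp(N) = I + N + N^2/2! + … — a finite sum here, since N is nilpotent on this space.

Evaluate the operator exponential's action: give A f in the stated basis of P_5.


the result is g(x) = -x^5 + (5/3)x^4 - (10/9)x^3 + (10/27)x^2 + (49/81)x - 53/243

order-1 term: (5/3)x^4 - 2/9
order-2 term: -(10/9)x^3
order-3 term: (10/27)x^2
order-4 term: -(5/81)x
order-5 term: 1/243
the series for exp(-(1/3)D) f terminates at order 5
exp(-(1/3)D) f = -x^5 + (5/3)x^4 - (10/9)x^3 + (10/27)x^2 + (49/81)x - 53/243


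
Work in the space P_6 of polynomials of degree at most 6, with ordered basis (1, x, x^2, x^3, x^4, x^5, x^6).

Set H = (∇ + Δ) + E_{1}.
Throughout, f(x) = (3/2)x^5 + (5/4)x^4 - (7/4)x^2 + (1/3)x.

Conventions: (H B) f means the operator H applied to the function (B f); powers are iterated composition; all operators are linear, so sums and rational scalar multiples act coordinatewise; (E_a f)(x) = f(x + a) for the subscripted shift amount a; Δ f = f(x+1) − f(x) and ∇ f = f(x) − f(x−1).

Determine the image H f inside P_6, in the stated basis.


the result is g(x) = (3/2)x^5 + (95/4)x^4 + 30x^3 + (203/4)x^2 + (37/3)x + 5

∇ f = (15/2)x^4 - 10x^3 + (15/2)x^2 - 6x + 7/3
Δ f = (15/2)x^4 + 20x^3 + (45/2)x^2 + 9x + 4/3
(∇ + Δ) f = 15x^4 + 10x^3 + 30x^2 + 3x + 11/3
E_{1} f = (3/2)x^5 + (35/4)x^4 + 20x^3 + (83/4)x^2 + (28/3)x + 4/3
((∇ + Δ) + E_{1}) f = (3/2)x^5 + (95/4)x^4 + 30x^3 + (203/4)x^2 + (37/3)x + 5


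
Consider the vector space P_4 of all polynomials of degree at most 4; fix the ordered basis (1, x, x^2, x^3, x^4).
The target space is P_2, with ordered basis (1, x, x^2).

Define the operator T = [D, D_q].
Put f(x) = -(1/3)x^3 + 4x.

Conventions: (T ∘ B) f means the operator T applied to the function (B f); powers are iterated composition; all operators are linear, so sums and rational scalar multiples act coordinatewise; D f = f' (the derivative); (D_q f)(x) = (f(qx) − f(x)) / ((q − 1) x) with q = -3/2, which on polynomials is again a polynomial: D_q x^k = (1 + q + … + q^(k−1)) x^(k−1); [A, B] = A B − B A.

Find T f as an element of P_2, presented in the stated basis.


D_q f = -(7/12)x^2 + 4
D D_q f = -(7/6)x
D f = -x^2 + 4
D_q D f = (1/2)x
[D, D_q] f = -(5/3)x

the image equals g(x) = -(5/3)x


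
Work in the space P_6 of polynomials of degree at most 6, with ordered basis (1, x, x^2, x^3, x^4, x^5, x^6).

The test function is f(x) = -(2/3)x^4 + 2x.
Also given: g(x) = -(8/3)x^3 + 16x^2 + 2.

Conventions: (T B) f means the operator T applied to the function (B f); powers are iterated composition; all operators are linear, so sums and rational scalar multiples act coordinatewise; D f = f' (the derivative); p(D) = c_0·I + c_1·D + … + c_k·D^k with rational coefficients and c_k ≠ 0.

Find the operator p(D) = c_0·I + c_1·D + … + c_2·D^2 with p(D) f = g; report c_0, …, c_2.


D^0 f = -(2/3)x^4 + 2x
D^1 f = -(8/3)x^3 + 2
D^2 f = -8x^2
matching coefficients of g against c_0 f + c_1 Df + … from the top degree down determines the c_i
solution: c_0 = 0, c_1 = 1, c_2 = -2

p(D) = D − 2·D^2, i.e. c_0 = 0, c_1 = 1, c_2 = -2


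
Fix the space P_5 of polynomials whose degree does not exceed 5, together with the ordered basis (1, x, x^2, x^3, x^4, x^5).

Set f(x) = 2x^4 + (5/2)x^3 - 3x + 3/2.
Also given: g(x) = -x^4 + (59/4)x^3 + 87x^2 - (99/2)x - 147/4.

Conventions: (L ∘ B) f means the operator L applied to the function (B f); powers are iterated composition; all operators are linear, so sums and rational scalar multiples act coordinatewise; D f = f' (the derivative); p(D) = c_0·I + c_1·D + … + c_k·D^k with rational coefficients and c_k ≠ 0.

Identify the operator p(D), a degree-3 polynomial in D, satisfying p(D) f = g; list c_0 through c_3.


D^0 f = 2x^4 + (5/2)x^3 - 3x + 3/2
D^1 f = 8x^3 + (15/2)x^2 - 3
D^2 f = 24x^2 + 15x
D^3 f = 48x + 15
matching coefficients of g against c_0 f + c_1 Df + … from the top degree down determines the c_i
solution: c_0 = -1/2, c_1 = 2, c_2 = 3, c_3 = -2

p(D) = -(1/2)·I + 2·D + 3·D^2 − 2·D^3, i.e. c_0 = -1/2, c_1 = 2, c_2 = 3, c_3 = -2


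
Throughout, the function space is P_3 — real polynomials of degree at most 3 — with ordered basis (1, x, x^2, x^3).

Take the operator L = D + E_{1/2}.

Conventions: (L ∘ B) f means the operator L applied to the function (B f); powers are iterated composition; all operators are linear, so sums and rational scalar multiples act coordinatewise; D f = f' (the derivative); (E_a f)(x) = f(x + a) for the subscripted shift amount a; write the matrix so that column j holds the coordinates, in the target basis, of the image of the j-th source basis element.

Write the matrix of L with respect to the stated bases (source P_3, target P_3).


image of 1: 1
image of x: x + 3/2
image of x^2: x^2 + 3x + 1/4
image of x^3: x^3 + (9/2)x^2 + (3/4)x + 1/8
each image's coordinates form column j of the matrix

the matrix is [[1, 3/2, 1/4, 1/8]; [0, 1, 3, 3/4]; [0, 0, 1, 9/2]; [0, 0, 0, 1]] (rows listed top to bottom)


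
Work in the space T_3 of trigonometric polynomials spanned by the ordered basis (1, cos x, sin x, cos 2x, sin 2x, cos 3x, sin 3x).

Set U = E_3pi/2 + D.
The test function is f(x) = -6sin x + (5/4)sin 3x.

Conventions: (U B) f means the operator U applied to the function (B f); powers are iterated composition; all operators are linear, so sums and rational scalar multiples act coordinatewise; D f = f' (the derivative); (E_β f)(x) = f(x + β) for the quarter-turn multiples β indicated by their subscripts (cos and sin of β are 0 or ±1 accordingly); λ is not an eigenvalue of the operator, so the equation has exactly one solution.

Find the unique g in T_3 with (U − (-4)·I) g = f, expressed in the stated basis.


the image equals g(x) = -(3/2)sin x - (5/32)cos 3x + (5/32)sin 3x

write g with unknown coordinates in the stated basis and equate coefficients in (U − (-4)·I) g = f
solving from the highest basis element down gives g = -(3/2)sin x - (5/32)cos 3x + (5/32)sin 3x
check: U g = (5/8)cos 3x + (5/8)sin 3x
so U g − (-4)·g = -6sin x + (5/4)sin 3x = f ✓


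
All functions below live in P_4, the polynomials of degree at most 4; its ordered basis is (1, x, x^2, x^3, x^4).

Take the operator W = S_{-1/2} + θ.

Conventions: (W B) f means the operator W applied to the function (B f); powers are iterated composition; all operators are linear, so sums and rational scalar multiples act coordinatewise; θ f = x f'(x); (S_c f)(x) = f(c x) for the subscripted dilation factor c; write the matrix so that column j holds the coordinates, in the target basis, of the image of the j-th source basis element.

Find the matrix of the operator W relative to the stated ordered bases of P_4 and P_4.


image of 1: 1
image of x: (1/2)x
image of x^2: (9/4)x^2
image of x^3: (23/8)x^3
image of x^4: (65/16)x^4
each image's coordinates form column j of the matrix

the matrix is [[1, 0, 0, 0, 0]; [0, 1/2, 0, 0, 0]; [0, 0, 9/4, 0, 0]; [0, 0, 0, 23/8, 0]; [0, 0, 0, 0, 65/16]] (rows listed top to bottom)


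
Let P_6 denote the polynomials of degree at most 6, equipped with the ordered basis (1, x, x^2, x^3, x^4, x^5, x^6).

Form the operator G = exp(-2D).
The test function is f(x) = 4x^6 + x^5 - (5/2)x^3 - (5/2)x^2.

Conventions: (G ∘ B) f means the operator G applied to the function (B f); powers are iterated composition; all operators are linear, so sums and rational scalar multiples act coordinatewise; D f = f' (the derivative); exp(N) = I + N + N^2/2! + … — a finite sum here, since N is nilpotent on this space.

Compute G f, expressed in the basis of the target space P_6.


the image equals g(x) = 4x^6 - 47x^5 + 230x^4 - (1205/2)x^3 + (1785/2)x^2 - 708x + 234

order-1 term: -48x^5 - 10x^4 + 15x^2 + 10x
order-2 term: 240x^4 + 40x^3 - 30x - 10
order-3 term: -640x^3 - 80x^2 + 20
order-4 term: 960x^2 + 80x
order-5 term: -768x - 32
order-6 term: 256
the series for exp(-2D) f terminates at order 6
exp(-2D) f = 4x^6 - 47x^5 + 230x^4 - (1205/2)x^3 + (1785/2)x^2 - 708x + 234


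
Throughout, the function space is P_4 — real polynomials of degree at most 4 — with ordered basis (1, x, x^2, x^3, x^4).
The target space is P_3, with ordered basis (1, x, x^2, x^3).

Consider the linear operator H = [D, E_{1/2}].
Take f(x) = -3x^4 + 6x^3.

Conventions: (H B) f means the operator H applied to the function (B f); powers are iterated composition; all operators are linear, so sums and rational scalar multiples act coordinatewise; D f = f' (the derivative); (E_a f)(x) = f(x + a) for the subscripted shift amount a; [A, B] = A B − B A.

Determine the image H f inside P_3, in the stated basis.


g(x) = 0

E_{1/2} f = -3x^4 + (9/2)x^2 + 3x + 9/16
D E_{1/2} f = -12x^3 + 9x + 3
D f = -12x^3 + 18x^2
E_{1/2} D f = -12x^3 + 9x + 3
[D, E_{1/2}] f = 0


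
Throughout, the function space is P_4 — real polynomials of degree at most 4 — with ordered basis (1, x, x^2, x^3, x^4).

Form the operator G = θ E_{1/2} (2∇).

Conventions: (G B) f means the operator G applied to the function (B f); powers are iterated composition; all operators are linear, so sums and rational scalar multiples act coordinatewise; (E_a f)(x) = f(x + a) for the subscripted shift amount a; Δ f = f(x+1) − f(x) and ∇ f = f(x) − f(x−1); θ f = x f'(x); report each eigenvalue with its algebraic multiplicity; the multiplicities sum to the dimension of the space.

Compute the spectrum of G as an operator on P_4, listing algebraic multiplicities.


λ = 0 (multiplicity 5)

image of 1: 0
image of x: 0
image of x^2: 4x
image of x^3: 12x^2
image of x^4: 24x^3 + 2x
the matrix is upper triangular; its diagonal is (0, 0, 0, 0, 0)
for a triangular matrix the eigenvalues are the diagonal entries, with algebraic multiplicity their repetition count


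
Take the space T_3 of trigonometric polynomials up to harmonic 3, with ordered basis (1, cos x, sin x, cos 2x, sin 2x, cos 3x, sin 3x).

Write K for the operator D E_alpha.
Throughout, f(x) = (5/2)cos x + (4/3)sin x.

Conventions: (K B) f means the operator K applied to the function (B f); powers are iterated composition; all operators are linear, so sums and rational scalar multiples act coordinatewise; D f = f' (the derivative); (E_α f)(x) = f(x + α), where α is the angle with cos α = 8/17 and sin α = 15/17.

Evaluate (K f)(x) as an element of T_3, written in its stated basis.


E_alpha f = (40/17)cos x - (161/102)sin x
D E_alpha f = -(161/102)cos x - (40/17)sin x

the result is g(x) = -(161/102)cos x - (40/17)sin x


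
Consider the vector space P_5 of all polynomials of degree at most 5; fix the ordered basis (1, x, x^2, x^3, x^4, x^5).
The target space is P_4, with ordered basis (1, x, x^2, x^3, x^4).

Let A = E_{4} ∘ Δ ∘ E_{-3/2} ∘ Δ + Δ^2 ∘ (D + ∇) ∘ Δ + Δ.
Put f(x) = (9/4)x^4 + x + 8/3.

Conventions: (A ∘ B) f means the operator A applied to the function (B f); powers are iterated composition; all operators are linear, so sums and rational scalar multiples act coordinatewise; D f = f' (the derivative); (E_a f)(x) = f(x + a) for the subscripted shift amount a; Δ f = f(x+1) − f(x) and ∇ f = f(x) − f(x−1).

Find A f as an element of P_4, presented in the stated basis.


Δ f = 9x^3 + (27/2)x^2 + 9x + 13/4
E_{-3/2} Δ f = 9x^3 - 27x^2 + (117/4)x - 41/4
Δ E_{-3/2} Δ f = 27x^2 - 27x + 45/4
E_{4} (Δ ∘ E_{-3/2} ∘ Δ) f = 27x^2 + 189x + 1341/4
Δ f = 9x^3 + (27/2)x^2 + 9x + 13/4
D Δ f = 27x^2 + 27x + 9
∇ Δ f = 27x^2 + 9/2
(D + ∇) Δ f = 54x^2 + 27x + 27/2
Δ (D + ∇) Δ f = 108x + 81
Δ Δ (D + ∇) Δ f = 108
Δ f = 9x^3 + (27/2)x^2 + 9x + 13/4
(E_{4} ∘ Δ ∘ E_{-3/2} ∘ Δ + Δ^2 ∘ (D + ∇) ∘ Δ + Δ) f = 9x^3 + (81/2)x^2 + 198x + 893/2

g(x) = 9x^3 + (81/2)x^2 + 198x + 893/2


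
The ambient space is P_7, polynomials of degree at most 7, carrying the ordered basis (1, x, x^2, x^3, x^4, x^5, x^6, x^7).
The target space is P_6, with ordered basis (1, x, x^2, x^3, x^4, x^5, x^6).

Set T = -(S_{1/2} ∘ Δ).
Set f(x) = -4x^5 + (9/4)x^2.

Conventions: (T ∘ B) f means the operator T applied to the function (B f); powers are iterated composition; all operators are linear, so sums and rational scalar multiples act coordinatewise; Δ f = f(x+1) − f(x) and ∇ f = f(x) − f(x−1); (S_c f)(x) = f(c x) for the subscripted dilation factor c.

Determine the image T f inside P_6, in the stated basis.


g(x) = (5/4)x^4 + 5x^3 + 10x^2 + (31/4)x + 7/4

Δ f = -20x^4 - 40x^3 - 40x^2 - (31/2)x - 7/4
S_{1/2} Δ f = -(5/4)x^4 - 5x^3 - 10x^2 - (31/4)x - 7/4
(-(S_{1/2} ∘ Δ)) f = (5/4)x^4 + 5x^3 + 10x^2 + (31/4)x + 7/4


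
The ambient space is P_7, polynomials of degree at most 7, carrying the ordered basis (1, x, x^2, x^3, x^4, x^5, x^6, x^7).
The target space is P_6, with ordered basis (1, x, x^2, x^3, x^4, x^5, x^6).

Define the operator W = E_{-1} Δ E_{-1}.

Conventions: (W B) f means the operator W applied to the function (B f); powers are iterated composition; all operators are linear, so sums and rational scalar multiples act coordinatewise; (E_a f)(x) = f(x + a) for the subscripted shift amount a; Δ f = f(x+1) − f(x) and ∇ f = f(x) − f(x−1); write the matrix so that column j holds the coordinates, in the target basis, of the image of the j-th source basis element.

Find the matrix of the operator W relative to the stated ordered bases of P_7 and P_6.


image of 1: 0
image of x: 1
image of x^2: 2x - 3
image of x^3: 3x^2 - 9x + 7
image of x^4: 4x^3 - 18x^2 + 28x - 15
image of x^5: 5x^4 - 30x^3 + 70x^2 - 75x + 31
image of x^6: 6x^5 - 45x^4 + 140x^3 - 225x^2 + 186x - 63
image of x^7: 7x^6 - 63x^5 + 245x^4 - 525x^3 + 651x^2 - 441x + 127
each image's coordinates form column j of the matrix

the matrix is [[0, 1, -3, 7, -15, 31, -63, 127]; [0, 0, 2, -9, 28, -75, 186, -441]; [0, 0, 0, 3, -18, 70, -225, 651]; [0, 0, 0, 0, 4, -30, 140, -525]; [0, 0, 0, 0, 0, 5, -45, 245]; [0, 0, 0, 0, 0, 0, 6, -63]; [0, 0, 0, 0, 0, 0, 0, 7]] (rows listed top to bottom)


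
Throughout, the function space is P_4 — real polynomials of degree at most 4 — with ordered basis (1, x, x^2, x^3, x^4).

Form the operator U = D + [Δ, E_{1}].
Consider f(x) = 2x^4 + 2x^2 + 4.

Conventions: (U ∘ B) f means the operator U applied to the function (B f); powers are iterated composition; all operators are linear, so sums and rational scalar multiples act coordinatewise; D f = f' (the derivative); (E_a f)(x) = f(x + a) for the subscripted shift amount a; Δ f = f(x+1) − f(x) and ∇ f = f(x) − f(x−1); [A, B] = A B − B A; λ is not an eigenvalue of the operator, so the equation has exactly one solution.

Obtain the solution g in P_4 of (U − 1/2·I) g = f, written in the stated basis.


write g with unknown coordinates in the stated basis and equate coefficients in (U − 1/2·I) g = f
solving from the highest basis element down gives g = -4x^4 - 32x^3 - 196x^2 - 784x - 1576
check: U g = -16x^3 - 96x^2 - 392x - 784
so U g − 1/2·g = 2x^4 + 2x^2 + 4 = f ✓

the result is g(x) = -4x^4 - 32x^3 - 196x^2 - 784x - 1576


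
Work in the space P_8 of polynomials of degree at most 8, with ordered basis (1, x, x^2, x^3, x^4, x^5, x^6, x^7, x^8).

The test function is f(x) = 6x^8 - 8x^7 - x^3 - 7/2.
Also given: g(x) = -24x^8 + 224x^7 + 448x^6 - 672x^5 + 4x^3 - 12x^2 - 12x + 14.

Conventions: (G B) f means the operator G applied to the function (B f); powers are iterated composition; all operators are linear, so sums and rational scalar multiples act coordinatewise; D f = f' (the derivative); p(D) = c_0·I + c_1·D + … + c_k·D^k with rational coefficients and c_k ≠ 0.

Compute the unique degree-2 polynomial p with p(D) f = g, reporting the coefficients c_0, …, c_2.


D^0 f = 6x^8 - 8x^7 - x^3 - 7/2
D^1 f = 48x^7 - 56x^6 - 3x^2
D^2 f = 336x^6 - 336x^5 - 6x
matching coefficients of g against c_0 f + c_1 Df + … from the top degree down determines the c_i
solution: c_0 = -4, c_1 = 4, c_2 = 2

p(D) = -4·I + 4·D + 2·D^2, i.e. c_0 = -4, c_1 = 4, c_2 = 2


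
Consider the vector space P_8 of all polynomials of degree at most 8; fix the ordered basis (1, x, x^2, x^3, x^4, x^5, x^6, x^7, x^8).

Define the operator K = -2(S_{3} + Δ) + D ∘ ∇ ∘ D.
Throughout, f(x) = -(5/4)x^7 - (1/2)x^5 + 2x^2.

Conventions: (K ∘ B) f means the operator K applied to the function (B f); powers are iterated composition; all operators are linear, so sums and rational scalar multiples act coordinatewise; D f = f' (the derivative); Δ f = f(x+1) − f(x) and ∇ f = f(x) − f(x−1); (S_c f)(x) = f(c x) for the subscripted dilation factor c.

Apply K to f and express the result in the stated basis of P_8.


the result is g(x) = (10935/2)x^7 + (35/2)x^6 + (591/2)x^5 - 170x^4 + (1245/2)x^3 - (1057/2)x^2 + 307x - 63

S_{3} f = -(10935/4)x^7 - (243/2)x^5 + 18x^2
Δ f = -(35/4)x^6 - (105/4)x^5 - (185/4)x^4 - (195/4)x^3 - (125/4)x^2 - (29/4)x + 1/4
(S_{3} + Δ) f = -(10935/4)x^7 - (35/4)x^6 - (591/4)x^5 - (185/4)x^4 - (195/4)x^3 - (53/4)x^2 - (29/4)x + 1/4
(-2(S_{3} + Δ)) f = (10935/2)x^7 + (35/2)x^6 + (591/2)x^5 + (185/2)x^4 + (195/2)x^3 + (53/2)x^2 + (29/2)x - 1/2
D f = -(35/4)x^6 - (5/2)x^4 + 4x
∇ D f = -(105/2)x^5 + (525/4)x^4 - 185x^3 + (585/4)x^2 - (125/2)x + 61/4
D ∇ D f = -(525/2)x^4 + 525x^3 - 555x^2 + (585/2)x - 125/2
(-2(S_{3} + Δ) + D ∘ ∇ ∘ D) f = (10935/2)x^7 + (35/2)x^6 + (591/2)x^5 - 170x^4 + (1245/2)x^3 - (1057/2)x^2 + 307x - 63


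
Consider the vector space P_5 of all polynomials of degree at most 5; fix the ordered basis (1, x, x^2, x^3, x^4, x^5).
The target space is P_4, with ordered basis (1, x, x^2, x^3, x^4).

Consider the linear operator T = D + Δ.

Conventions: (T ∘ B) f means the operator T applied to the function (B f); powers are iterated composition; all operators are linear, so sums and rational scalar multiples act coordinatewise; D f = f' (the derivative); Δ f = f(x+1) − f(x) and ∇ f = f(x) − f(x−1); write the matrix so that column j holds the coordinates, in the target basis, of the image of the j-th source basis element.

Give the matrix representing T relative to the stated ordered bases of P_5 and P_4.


image of 1: 0
image of x: 2
image of x^2: 4x + 1
image of x^3: 6x^2 + 3x + 1
image of x^4: 8x^3 + 6x^2 + 4x + 1
image of x^5: 10x^4 + 10x^3 + 10x^2 + 5x + 1
each image's coordinates form column j of the matrix

the matrix is [[0, 2, 1, 1, 1, 1]; [0, 0, 4, 3, 4, 5]; [0, 0, 0, 6, 6, 10]; [0, 0, 0, 0, 8, 10]; [0, 0, 0, 0, 0, 10]] (rows listed top to bottom)


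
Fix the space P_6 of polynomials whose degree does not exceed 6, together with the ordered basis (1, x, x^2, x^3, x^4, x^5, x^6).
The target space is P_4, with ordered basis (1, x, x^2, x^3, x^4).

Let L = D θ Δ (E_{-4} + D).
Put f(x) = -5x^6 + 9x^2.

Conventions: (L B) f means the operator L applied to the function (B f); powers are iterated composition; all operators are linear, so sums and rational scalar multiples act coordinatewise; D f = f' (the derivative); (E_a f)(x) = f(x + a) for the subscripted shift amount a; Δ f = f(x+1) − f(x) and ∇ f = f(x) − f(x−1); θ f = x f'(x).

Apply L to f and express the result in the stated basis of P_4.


the image equals g(x) = -750x^4 + 6000x^3 - 36000x^2 + 51300x - 23562

E_{-4} f = -5x^6 + 120x^5 - 1200x^4 + 6400x^3 - 19191x^2 + 30648x - 20336
D f = -30x^5 + 18x
(E_{-4} + D) f = -5x^6 + 90x^5 - 1200x^4 + 6400x^3 - 19191x^2 + 30666x - 20336
Δ (E_{-4} + D) f = -30x^5 + 375x^4 - 4000x^3 + 12825x^2 - 23562x + 16760
θ Δ (E_{-4} + D) f = -150x^5 + 1500x^4 - 12000x^3 + 25650x^2 - 23562x
D θ Δ (E_{-4} + D) f = -750x^4 + 6000x^3 - 36000x^2 + 51300x - 23562


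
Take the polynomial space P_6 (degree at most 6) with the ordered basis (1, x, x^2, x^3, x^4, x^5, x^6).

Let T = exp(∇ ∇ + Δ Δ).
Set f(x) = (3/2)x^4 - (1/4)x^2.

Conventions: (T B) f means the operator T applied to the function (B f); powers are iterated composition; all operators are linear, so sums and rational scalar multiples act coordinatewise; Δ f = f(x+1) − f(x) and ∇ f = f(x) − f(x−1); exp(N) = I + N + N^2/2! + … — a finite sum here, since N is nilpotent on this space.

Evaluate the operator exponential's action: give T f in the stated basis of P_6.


order-1 term: 36x^2 + 41
order-2 term: 72
the series for exp(∇ ∇ + Δ Δ) f terminates at order 2
exp(∇ ∇ + Δ Δ) f = (3/2)x^4 + (143/4)x^2 + 113

g(x) = (3/2)x^4 + (143/4)x^2 + 113


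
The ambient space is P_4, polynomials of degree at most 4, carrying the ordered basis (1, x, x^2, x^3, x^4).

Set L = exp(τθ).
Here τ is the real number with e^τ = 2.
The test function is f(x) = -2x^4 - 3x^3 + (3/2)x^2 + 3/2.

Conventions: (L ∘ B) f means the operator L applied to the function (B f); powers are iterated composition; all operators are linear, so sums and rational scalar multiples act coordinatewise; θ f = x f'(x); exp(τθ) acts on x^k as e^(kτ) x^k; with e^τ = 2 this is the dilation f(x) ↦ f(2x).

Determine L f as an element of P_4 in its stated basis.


exp(τθ) x^k = e^(kτ) x^k; with e^τ = 2 this sends x^k to 2^k x^k
x^2 ↦ 4 x^2
x^3 ↦ 8 x^3
x^4 ↦ 16 x^4
applying this coordinatewise to f: exp(τθ) f = -32x^4 - 24x^3 + 6x^2 + 3/2

the image equals g(x) = -32x^4 - 24x^3 + 6x^2 + 3/2


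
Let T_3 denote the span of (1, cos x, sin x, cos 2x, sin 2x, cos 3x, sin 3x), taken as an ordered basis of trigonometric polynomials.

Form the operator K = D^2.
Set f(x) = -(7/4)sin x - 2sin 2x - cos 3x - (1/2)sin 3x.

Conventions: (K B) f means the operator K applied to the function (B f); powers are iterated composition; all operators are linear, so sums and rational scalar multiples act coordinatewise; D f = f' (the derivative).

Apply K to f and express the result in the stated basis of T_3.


the result is g(x) = (7/4)sin x + 8sin 2x + 9cos 3x + (9/2)sin 3x

D f = -(7/4)cos x - 4cos 2x - (3/2)cos 3x + 3sin 3x
D D f = (7/4)sin x + 8sin 2x + 9cos 3x + (9/2)sin 3x


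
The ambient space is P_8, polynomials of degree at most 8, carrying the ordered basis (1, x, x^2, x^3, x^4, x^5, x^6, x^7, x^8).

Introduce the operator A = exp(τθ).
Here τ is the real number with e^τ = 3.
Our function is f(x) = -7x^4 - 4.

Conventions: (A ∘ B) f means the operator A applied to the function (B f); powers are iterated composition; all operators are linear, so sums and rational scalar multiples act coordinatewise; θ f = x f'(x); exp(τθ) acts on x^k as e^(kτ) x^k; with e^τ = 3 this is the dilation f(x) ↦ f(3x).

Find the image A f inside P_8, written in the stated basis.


the result is g(x) = -567x^4 - 4

exp(τθ) x^k = e^(kτ) x^k; with e^τ = 3 this sends x^k to 3^k x^k
x^4 ↦ 81 x^4
applying this coordinatewise to f: exp(τθ) f = -567x^4 - 4


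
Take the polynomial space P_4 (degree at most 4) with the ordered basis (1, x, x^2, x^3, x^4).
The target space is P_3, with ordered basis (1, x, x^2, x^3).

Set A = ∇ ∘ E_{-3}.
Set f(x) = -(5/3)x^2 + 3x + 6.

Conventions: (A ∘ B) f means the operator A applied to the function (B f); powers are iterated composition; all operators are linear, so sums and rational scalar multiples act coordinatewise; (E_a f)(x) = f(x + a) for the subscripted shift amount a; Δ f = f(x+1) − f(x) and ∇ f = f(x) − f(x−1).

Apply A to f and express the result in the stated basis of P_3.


E_{-3} f = -(5/3)x^2 + 13x - 18
∇ E_{-3} f = -(10/3)x + 44/3

g(x) = -(10/3)x + 44/3


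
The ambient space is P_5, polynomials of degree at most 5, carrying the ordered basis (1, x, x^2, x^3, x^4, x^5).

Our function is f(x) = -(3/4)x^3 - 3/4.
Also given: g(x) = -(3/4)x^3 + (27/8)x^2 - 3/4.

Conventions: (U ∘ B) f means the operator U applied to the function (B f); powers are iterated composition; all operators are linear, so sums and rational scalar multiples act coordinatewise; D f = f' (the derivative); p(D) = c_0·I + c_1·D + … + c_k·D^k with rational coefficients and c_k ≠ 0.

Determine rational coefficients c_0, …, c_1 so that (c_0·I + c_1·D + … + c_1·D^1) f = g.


c_0 = 1, c_1 = -3/2

D^0 f = -(3/4)x^3 - 3/4
D^1 f = -(9/4)x^2
matching coefficients of g against c_0 f + c_1 Df + … from the top degree down determines the c_i
solution: c_0 = 1, c_1 = -3/2


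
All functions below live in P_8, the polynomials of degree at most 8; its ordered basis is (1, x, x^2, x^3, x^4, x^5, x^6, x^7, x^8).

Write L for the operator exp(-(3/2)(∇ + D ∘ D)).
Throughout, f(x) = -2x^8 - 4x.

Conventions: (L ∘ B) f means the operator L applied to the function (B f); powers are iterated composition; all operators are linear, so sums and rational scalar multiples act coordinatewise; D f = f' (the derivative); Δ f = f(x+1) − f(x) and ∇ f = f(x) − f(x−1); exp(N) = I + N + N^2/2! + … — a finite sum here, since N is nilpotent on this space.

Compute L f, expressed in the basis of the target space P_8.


order-1 term: 24x^7 + 84x^6 + 168x^5 - 210x^4 + 168x^3 - 84x^2 + 24x + 3
order-2 term: -126x^6 - 756x^5 - 2205x^4 - 1260x^3 - 126x^2 + 756x - 639/2
order-3 term: 378x^5 + 2835x^4 + 9450x^3 + 11340x^2 + 4914x - 945/2
order-4 term: -(2835/4)x^4 - 5670x^3 - (36855/2)x^2 - 22680x - 69741/8
order-5 term: (1701/2)x^3 + (25515/4)x^2 + 17010x + 110565/8
order-6 term: -(5103/8)x^2 - (15309/4)x - 96957/16
order-7 term: (2187/8)x + 15309/16
order-8 term: -6561/128
the series for exp(-(3/2)(∇ + D ∘ D)) f terminates at order 8
exp(-(3/2)(∇ + D ∘ D)) f = -2x^8 + 24x^7 - 42x^6 - 210x^5 - (1155/4)x^4 + (7077/2)x^3 - (12453/8)x^2 - (28271/8)x - 107553/128

the image equals g(x) = -2x^8 + 24x^7 - 42x^6 - 210x^5 - (1155/4)x^4 + (7077/2)x^3 - (12453/8)x^2 - (28271/8)x - 107553/128


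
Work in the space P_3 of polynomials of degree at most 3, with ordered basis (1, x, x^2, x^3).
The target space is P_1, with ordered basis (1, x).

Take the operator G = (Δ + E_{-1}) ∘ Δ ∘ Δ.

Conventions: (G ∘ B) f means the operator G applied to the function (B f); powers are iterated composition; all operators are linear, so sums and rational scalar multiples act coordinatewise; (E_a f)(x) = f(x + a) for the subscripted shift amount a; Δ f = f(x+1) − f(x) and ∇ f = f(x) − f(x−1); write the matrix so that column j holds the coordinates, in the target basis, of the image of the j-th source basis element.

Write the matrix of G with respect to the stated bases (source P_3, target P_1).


image of 1: 0
image of x: 0
image of x^2: 2
image of x^3: 6x + 6
each image's coordinates form column j of the matrix

the matrix is [[0, 0, 2, 6]; [0, 0, 0, 6]] (rows listed top to bottom)


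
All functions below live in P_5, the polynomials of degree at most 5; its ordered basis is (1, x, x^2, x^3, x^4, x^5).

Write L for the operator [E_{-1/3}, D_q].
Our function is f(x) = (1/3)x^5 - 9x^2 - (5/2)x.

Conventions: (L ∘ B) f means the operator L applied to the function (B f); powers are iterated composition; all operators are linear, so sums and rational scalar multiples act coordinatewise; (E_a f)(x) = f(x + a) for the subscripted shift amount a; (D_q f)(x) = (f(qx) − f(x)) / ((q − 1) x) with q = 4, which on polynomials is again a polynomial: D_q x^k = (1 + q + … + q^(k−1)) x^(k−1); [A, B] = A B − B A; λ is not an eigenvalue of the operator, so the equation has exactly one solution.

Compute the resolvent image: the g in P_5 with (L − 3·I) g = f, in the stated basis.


the image equals g(x) = -(1/9)x^5 + (313/27)x^3 - (41/9)x^2 - (5207/162)x + 6629/729

write g with unknown coordinates in the stated basis and equate coefficients in (L − 3·I) g = f
solving from the highest basis element down gives g = -(1/9)x^5 + (313/27)x^3 - (41/9)x^2 - (5207/162)x + 6629/729
check: L g = (313/9)x^3 - (68/3)x^2 - (2671/27)x + 6629/243
so L g − 3·g = (1/3)x^5 - 9x^2 - (5/2)x = f ✓


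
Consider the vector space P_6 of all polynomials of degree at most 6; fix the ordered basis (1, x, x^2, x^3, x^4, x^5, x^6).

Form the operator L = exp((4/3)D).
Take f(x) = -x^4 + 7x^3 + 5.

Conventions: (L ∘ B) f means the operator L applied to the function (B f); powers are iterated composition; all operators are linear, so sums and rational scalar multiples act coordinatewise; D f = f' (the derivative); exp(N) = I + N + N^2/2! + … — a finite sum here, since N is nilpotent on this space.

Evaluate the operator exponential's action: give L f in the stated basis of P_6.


order-1 term: -(16/3)x^3 + 28x^2
order-2 term: -(32/3)x^2 + (112/3)x
order-3 term: -(256/27)x + 448/27
order-4 term: -256/81
the series for exp((4/3)D) f terminates at order 4
exp((4/3)D) f = -x^4 + (5/3)x^3 + (52/3)x^2 + (752/27)x + 1493/81

the result is g(x) = -x^4 + (5/3)x^3 + (52/3)x^2 + (752/27)x + 1493/81


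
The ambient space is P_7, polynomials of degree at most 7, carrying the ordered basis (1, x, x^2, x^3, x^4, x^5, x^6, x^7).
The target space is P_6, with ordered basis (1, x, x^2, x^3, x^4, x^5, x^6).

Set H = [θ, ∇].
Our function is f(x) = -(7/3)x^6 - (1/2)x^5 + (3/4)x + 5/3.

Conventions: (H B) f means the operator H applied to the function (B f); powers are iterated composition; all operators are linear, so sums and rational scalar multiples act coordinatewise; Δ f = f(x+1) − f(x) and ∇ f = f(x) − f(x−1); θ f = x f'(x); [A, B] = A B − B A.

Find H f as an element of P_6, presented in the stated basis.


∇ f = -14x^5 + (65/2)x^4 - (125/3)x^3 + 30x^2 - (23/2)x + 31/12
θ ∇ f = -70x^5 + 130x^4 - 125x^3 + 60x^2 - (23/2)x
θ f = -14x^6 - (5/2)x^5 + (3/4)x
∇ θ f = -84x^5 + (395/2)x^4 - 255x^3 + 185x^2 - (143/2)x + 49/4
[θ, ∇] f = 14x^5 - (135/2)x^4 + 130x^3 - 125x^2 + 60x - 49/4

the image equals g(x) = 14x^5 - (135/2)x^4 + 130x^3 - 125x^2 + 60x - 49/4


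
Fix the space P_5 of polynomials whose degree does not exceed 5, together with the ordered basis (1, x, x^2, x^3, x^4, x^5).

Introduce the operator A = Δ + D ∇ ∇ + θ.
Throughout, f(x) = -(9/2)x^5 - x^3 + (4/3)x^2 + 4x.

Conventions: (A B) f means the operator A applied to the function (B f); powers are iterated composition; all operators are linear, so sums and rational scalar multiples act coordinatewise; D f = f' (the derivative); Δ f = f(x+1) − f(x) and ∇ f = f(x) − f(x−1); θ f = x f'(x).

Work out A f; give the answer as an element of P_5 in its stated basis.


Δ f = -(45/2)x^4 - 45x^3 - 48x^2 - (137/6)x - 1/6
∇ f = -(45/2)x^4 + 45x^3 - 48x^2 + (169/6)x - 17/6
∇ ∇ f = -90x^3 + 270x^2 - 321x + 431/3
D ∇ ∇ f = -270x^2 + 540x - 321
θ f = -(45/2)x^5 - 3x^3 + (8/3)x^2 + 4x
(Δ + D ∇ ∇ + θ) f = -(45/2)x^5 - (45/2)x^4 - 48x^3 - (946/3)x^2 + (3127/6)x - 1927/6

g(x) = -(45/2)x^5 - (45/2)x^4 - 48x^3 - (946/3)x^2 + (3127/6)x - 1927/6


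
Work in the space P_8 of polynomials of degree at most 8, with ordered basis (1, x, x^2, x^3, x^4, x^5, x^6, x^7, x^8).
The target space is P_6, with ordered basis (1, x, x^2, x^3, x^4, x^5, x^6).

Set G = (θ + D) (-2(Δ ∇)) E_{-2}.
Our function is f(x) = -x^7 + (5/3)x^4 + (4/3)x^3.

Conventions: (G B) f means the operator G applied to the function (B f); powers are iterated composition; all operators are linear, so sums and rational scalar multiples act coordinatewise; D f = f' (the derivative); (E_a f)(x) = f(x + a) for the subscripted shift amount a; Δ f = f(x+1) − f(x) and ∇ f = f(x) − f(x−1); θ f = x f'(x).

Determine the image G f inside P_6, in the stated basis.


the image equals g(x) = 420x^5 - 2940x^4 + 7140x^3 - 4700x^2 - 6628x + 8572

E_{-2} f = -x^7 + 14x^6 - 84x^5 + (845/3)x^4 - 572x^3 + 704x^2 - (1456/3)x + 144
∇ E_{-2} f = -7x^6 + 105x^5 - 665x^4 + (6845/3)x^3 - 4477x^2 + (14285/3)x - 2142
Δ ∇ E_{-2} f = -42x^5 + 420x^4 - 1750x^3 + 3800x^2 - 4286x + 5998/3
(-2(Δ ∇)) E_{-2} f = 84x^5 - 840x^4 + 3500x^3 - 7600x^2 + 8572x - 11996/3
θ (-2(Δ ∇)) E_{-2} f = 420x^5 - 3360x^4 + 10500x^3 - 15200x^2 + 8572x
D (-2(Δ ∇)) E_{-2} f = 420x^4 - 3360x^3 + 10500x^2 - 15200x + 8572
(θ + D) (-2(Δ ∇)) E_{-2} f = 420x^5 - 2940x^4 + 7140x^3 - 4700x^2 - 6628x + 8572


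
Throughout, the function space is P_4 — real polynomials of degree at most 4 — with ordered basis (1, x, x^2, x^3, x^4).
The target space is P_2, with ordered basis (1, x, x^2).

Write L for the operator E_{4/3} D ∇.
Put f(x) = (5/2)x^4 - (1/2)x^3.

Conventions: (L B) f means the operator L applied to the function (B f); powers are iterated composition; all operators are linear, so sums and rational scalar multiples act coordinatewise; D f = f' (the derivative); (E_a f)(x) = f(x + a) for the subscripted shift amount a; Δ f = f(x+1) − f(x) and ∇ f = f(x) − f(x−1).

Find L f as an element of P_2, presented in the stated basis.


the result is g(x) = 30x^2 + 47x + 125/6

∇ f = 10x^3 - (33/2)x^2 + (23/2)x - 3
D ∇ f = 30x^2 - 33x + 23/2
E_{4/3} D ∇ f = 30x^2 + 47x + 125/6


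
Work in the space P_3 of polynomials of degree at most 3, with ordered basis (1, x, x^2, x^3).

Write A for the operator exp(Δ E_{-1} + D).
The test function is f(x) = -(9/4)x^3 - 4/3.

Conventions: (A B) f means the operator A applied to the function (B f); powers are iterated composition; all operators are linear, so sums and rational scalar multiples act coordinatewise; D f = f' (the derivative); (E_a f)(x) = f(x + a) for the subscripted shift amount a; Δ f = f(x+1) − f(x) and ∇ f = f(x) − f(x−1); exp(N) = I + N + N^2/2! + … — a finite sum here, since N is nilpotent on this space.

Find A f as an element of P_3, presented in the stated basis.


order-1 term: -(27/2)x^2 + (27/4)x - 9/4
order-2 term: -27x + 27/2
order-3 term: -18
the series for exp(Δ E_{-1} + D) f terminates at order 3
exp(Δ E_{-1} + D) f = -(9/4)x^3 - (27/2)x^2 - (81/4)x - 97/12

the result is g(x) = -(9/4)x^3 - (27/2)x^2 - (81/4)x - 97/12


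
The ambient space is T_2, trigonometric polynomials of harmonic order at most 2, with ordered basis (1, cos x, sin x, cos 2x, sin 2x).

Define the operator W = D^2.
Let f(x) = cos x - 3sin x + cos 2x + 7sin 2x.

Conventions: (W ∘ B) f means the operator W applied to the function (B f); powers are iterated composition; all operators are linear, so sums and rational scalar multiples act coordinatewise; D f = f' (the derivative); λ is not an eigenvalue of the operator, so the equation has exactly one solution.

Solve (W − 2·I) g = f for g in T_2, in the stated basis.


write g with unknown coordinates in the stated basis and equate coefficients in (W − 2·I) g = f
solving from the highest basis element down gives g = -(1/3)cos x + sin x - (1/6)cos 2x - (7/6)sin 2x
check: W g = (1/3)cos x - sin x + (2/3)cos 2x + (14/3)sin 2x
so W g − 2·g = cos x - 3sin x + cos 2x + 7sin 2x = f ✓

the result is g(x) = -(1/3)cos x + sin x - (1/6)cos 2x - (7/6)sin 2x


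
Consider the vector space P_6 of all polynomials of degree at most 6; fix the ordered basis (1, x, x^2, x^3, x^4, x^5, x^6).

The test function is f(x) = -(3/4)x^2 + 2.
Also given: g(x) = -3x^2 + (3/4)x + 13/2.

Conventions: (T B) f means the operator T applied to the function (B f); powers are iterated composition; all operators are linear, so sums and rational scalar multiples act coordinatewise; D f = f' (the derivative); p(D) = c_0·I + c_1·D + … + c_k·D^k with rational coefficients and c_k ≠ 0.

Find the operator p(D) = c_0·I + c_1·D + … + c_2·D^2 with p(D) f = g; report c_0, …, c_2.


D^0 f = -(3/4)x^2 + 2
D^1 f = -(3/2)x
D^2 f = -3/2
matching coefficients of g against c_0 f + c_1 Df + … from the top degree down determines the c_i
solution: c_0 = 4, c_1 = -1/2, c_2 = 1

c_0 = 4, c_1 = -1/2, c_2 = 1


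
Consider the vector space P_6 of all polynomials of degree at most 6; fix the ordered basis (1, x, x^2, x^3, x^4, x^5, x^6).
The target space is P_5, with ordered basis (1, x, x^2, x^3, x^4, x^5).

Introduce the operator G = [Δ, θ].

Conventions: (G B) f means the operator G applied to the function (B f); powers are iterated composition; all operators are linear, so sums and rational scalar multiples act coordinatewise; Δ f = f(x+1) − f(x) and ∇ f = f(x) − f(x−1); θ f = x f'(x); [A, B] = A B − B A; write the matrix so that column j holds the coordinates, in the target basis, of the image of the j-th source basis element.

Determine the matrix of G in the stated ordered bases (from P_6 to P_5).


image of 1: 0
image of x: 1
image of x^2: 2x + 2
image of x^3: 3x^2 + 6x + 3
image of x^4: 4x^3 + 12x^2 + 12x + 4
image of x^5: 5x^4 + 20x^3 + 30x^2 + 20x + 5
image of x^6: 6x^5 + 30x^4 + 60x^3 + 60x^2 + 30x + 6
each image's coordinates form column j of the matrix

the matrix is [[0, 1, 2, 3, 4, 5, 6]; [0, 0, 2, 6, 12, 20, 30]; [0, 0, 0, 3, 12, 30, 60]; [0, 0, 0, 0, 4, 20, 60]; [0, 0, 0, 0, 0, 5, 30]; [0, 0, 0, 0, 0, 0, 6]] (rows listed top to bottom)


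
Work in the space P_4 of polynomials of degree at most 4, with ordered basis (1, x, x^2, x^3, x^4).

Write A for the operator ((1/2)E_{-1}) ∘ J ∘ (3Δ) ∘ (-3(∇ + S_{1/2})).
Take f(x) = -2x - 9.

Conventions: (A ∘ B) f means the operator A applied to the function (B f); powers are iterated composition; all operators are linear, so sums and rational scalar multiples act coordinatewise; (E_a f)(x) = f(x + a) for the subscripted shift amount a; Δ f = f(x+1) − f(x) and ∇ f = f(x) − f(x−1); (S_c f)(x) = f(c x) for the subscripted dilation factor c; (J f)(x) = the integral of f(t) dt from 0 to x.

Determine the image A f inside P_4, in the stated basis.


∇ f = -2
S_{1/2} f = -x - 9
(∇ + S_{1/2}) f = -x - 11
(-3(∇ + S_{1/2})) f = 3x + 33
Δ (-3(∇ + S_{1/2})) f = 3
(3Δ) (-3(∇ + S_{1/2})) f = 9
J (3Δ) (-3(∇ + S_{1/2})) f = 9x
E_{-1} (J ∘ (3Δ)) (-3(∇ + S_{1/2})) f = 9x - 9
((1/2)E_{-1}) (J ∘ (3Δ)) (-3(∇ + S_{1/2})) f = (9/2)x - 9/2

the result is g(x) = (9/2)x - 9/2


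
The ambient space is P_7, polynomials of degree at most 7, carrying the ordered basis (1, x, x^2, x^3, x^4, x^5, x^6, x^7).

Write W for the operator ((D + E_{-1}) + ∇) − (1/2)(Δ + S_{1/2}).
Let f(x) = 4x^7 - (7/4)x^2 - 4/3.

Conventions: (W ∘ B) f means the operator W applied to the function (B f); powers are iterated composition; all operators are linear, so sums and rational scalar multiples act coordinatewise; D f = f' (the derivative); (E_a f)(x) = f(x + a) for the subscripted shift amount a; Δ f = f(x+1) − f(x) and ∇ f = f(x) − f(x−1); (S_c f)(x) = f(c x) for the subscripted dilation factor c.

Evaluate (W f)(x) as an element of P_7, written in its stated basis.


D f = 28x^6 - (7/2)x
E_{-1} f = 4x^7 - 28x^6 + 84x^5 - 140x^4 + 140x^3 - (343/4)x^2 + (63/2)x - 85/12
(D + E_{-1}) f = 4x^7 + 84x^5 - 140x^4 + 140x^3 - (343/4)x^2 + 28x - 85/12
∇ f = 28x^6 - 84x^5 + 140x^4 - 140x^3 + 84x^2 - (63/2)x + 23/4
((D + E_{-1}) + ∇) f = 4x^7 + 28x^6 - (7/4)x^2 - (7/2)x - 4/3
Δ f = 28x^6 + 84x^5 + 140x^4 + 140x^3 + 84x^2 + (49/2)x + 9/4
S_{1/2} f = (1/32)x^7 - (7/16)x^2 - 4/3
(Δ + S_{1/2}) f = (1/32)x^7 + 28x^6 + 84x^5 + 140x^4 + 140x^3 + (1337/16)x^2 + (49/2)x + 11/12
(-(1/2)(Δ + S_{1/2})) f = -(1/64)x^7 - 14x^6 - 42x^5 - 70x^4 - 70x^3 - (1337/32)x^2 - (49/4)x - 11/24
(((D + E_{-1}) + ∇) − (1/2)(Δ + S_{1/2})) f = (255/64)x^7 + 14x^6 - 42x^5 - 70x^4 - 70x^3 - (1393/32)x^2 - (63/4)x - 43/24

the image equals g(x) = (255/64)x^7 + 14x^6 - 42x^5 - 70x^4 - 70x^3 - (1393/32)x^2 - (63/4)x - 43/24
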